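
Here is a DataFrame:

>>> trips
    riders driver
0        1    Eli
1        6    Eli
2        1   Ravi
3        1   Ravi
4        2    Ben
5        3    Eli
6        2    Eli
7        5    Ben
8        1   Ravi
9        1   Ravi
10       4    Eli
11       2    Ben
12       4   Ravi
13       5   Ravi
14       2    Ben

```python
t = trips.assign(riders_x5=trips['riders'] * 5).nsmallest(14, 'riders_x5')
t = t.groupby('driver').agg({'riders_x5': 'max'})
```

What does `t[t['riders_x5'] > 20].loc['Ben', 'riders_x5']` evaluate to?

25

add column riders_x5 = trips['riders'] * 5:
    riders driver  riders_x5
0        1    Eli          5
1        6    Eli         30
2        1   Ravi          5
3        1   Ravi          5
4        2    Ben         10
5        3    Eli         15
6        2    Eli         10
7        5    Ben         25
8        1   Ravi          5
9        1   Ravi          5
10       4    Eli         20
11       2    Ben         10
12       4   Ravi         20
13       5   Ravi         25
14       2    Ben         10
take 14 rows with smallest riders_x5:
    riders driver  riders_x5
0        1    Eli          5
2        1   Ravi          5
3        1   Ravi          5
8        1   Ravi          5
9        1   Ravi          5
4        2    Ben         10
6        2    Eli         10
11       2    Ben         10
14       2    Ben         10
5        3    Eli         15
10       4    Eli         20
12       4   Ravi         20
7        5    Ben         25
13       5   Ravi         25
group by driver, max of riders_x5:
        riders_x5
driver           
Ben            25
Eli            20
Ravi           25
filter rows where riders_x5 > 20:
        riders_x5
driver           
Ben            25
Ravi           25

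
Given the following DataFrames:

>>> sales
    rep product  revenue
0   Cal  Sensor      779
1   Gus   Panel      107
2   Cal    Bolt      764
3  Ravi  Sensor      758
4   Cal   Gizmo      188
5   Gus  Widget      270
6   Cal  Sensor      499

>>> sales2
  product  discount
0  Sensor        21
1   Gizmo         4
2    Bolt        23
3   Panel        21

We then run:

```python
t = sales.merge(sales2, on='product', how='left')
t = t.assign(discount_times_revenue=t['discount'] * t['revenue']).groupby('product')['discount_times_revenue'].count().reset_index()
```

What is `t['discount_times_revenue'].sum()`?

merge on 'product' (how='left') → 7 rows:
    rep product  revenue  discount
0   Cal  Sensor      779      21.0
1   Gus   Panel      107      21.0
2   Cal    Bolt      764      23.0
3  Ravi  Sensor      758      21.0
4   Cal   Gizmo      188       4.0
5   Gus  Widget      270       NaN
6   Cal  Sensor      499      21.0
add column discount_times_revenue = t['discount'] * t['revenue']:
    rep product  revenue  discount  discount_times_revenue
0   Cal  Sensor      779      21.0                 16359.0
1   Gus   Panel      107      21.0                  2247.0
2   Cal    Bolt      764      23.0                 17572.0
3  Ravi  Sensor      758      21.0                 15918.0
4   Cal   Gizmo      188       4.0                   752.0
5   Gus  Widget      270       NaN                     NaN
6   Cal  Sensor      499      21.0                 10479.0
group by product, count of discount_times_revenue:
product
Bolt      1
Gizmo     1
Panel     1
Sensor    3
Widget    0
Name: discount_times_revenue, dtype: int64
reset_index():
  product  discount_times_revenue
0    Bolt                       1
1   Gizmo                       1
2   Panel                       1
3  Sensor                       3
4  Widget                       0

6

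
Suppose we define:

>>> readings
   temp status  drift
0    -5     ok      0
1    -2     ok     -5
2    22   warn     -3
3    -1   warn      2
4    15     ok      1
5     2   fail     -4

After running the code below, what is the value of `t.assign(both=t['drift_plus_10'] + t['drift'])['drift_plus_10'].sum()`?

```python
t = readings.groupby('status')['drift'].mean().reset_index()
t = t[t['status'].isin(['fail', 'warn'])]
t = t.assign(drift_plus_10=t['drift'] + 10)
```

group by status, mean of drift:
status
fail   -4.000000
ok     -1.333333
warn   -0.500000
Name: drift, dtype: float64
reset_index():
  status     drift
0   fail -4.000000
1     ok -1.333333
2   warn -0.500000
filter rows where status in ['fail', 'warn']:
  status  drift
0   fail   -4.0
2   warn   -0.5
add column drift_plus_10 = t['drift'] + 10:
  status  drift  drift_plus_10
0   fail   -4.0            6.0
2   warn   -0.5            9.5
add column both = t['drift_plus_10'] + t['drift']:
  status  drift  drift_plus_10  both
0   fail   -4.0            6.0   2.0
2   warn   -0.5            9.5   9.0
Then the sum of column 'drift_plus_10': 15.5

15.5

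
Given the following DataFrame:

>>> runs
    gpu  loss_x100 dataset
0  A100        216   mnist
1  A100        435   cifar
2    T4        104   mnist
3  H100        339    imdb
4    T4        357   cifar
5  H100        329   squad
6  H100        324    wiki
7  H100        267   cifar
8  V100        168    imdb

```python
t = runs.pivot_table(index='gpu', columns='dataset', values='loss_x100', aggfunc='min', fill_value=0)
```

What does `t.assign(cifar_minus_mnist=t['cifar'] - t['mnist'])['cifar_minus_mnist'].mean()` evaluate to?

184.75

pivot: rows=gpu, cols=dataset, min(loss_x100):
dataset  cifar  imdb  mnist  squad  wiki
gpu                                     
A100       435     0    216      0     0
H100       267   339      0    329   324
T4         357     0    104      0     0
V100         0   168      0      0     0
add column cifar_minus_mnist = t['cifar'] - t['mnist']:
dataset  cifar  imdb  mnist  squad  wiki  cifar_minus_mnist
gpu                                                        
A100       435     0    216      0     0                219
H100       267   339      0    329   324                267
T4         357     0    104      0     0                253
V100         0   168      0      0     0                  0
So mean() = 184.75.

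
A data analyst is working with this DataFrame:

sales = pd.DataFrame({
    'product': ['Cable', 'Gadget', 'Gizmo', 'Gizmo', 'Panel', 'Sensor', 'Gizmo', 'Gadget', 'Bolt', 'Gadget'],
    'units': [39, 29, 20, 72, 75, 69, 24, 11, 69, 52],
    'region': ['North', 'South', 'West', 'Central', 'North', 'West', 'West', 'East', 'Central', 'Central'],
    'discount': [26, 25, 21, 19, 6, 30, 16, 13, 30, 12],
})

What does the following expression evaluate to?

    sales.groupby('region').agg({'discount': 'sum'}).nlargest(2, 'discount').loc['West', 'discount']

67

group by region, sum of discount:
         discount
region           
Central        61
East           13
North          32
South          25
West           67
take 2 rows with largest discount:
         discount
region           
West           67
Central        61
Reading off the value at row 'West', column 'discount', we get 67.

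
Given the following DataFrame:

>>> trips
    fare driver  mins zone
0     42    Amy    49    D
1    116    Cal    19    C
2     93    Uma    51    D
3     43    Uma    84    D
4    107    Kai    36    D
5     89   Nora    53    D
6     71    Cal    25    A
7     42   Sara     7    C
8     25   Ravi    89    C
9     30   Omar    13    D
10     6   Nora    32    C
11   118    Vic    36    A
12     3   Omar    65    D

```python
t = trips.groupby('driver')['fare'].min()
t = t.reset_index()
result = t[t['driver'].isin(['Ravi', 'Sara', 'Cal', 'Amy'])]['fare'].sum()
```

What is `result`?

group by driver, min of fare:
driver
Amy      42
Cal      71
Kai     107
Nora      6
Omar      3
Ravi     25
Sara     42
Uma      43
Vic     118
Name: fare, dtype: int64
reset_index():
  driver  fare
0    Amy    42
1    Cal    71
2    Kai   107
3   Nora     6
4   Omar     3
5   Ravi    25
6   Sara    42
7    Uma    43
8    Vic   118
filter rows where driver in ['Ravi', 'Sara', 'Cal', 'Amy']:
  driver  fare
0    Amy    42
1    Cal    71
5   Ravi    25
6   Sara    42
sum of column 'fare' → 180

180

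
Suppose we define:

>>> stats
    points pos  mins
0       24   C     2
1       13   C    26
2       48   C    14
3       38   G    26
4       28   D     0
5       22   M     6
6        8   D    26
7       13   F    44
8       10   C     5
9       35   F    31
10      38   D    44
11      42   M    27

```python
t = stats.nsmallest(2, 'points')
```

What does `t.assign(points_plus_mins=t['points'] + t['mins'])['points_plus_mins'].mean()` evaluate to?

24.5

take 2 rows with smallest points:
   points pos  mins
6       8   D    26
8      10   C     5
add column points_plus_mins = t['points'] + t['mins']:
   points pos  mins  points_plus_mins
6       8   D    26                34
8      10   C     5                15
mean of column 'points_plus_mins' → 24.5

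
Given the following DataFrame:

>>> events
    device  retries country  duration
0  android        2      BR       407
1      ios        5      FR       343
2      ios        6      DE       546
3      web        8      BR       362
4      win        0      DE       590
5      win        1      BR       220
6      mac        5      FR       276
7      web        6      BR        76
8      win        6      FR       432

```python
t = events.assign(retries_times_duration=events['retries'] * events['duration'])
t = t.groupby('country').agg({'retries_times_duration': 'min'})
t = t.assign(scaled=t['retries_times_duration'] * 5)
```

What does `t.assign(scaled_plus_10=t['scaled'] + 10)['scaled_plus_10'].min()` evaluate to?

10

add column retries_times_duration = events['retries'] * events['duration']:
    device  retries country  duration  retries_times_duration
0  android        2      BR       407                     814
1      ios        5      FR       343                    1715
2      ios        6      DE       546                    3276
3      web        8      BR       362                    2896
4      win        0      DE       590                       0
5      win        1      BR       220                     220
6      mac        5      FR       276                    1380
7      web        6      BR        76                     456
8      win        6      FR       432                    2592
group by country, min of retries_times_duration:
         retries_times_duration
country                        
BR                          220
DE                            0
FR                         1380
add column scaled = t['retries_times_duration'] * 5:
         retries_times_duration  scaled
country                                
BR                          220    1100
DE                            0       0
FR                         1380    6900
add column scaled_plus_10 = t['scaled'] + 10:
         retries_times_duration  scaled  scaled_plus_10
country                                                
BR                          220    1100            1110
DE                            0       0              10
FR                         1380    6900            6910
So min() = 10.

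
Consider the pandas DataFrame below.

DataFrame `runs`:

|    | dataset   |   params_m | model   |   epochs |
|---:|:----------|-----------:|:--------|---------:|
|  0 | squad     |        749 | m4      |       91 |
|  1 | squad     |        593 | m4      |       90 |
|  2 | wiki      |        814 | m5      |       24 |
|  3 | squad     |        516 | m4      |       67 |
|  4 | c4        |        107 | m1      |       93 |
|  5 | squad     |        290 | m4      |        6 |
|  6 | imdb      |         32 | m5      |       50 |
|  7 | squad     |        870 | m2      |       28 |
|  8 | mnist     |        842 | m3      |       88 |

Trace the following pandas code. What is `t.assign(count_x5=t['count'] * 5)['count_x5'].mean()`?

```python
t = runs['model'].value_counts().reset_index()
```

9.0

value_counts of model:
model
m4    4
m5    2
m1    1
m2    1
m3    1
Name: count, dtype: int64
reset_index():
  model  count
0    m4      4
1    m5      2
2    m1      1
3    m2      1
4    m3      1
add column count_x5 = t['count'] * 5:
  model  count  count_x5
0    m4      4        20
1    m5      2        10
2    m1      1         5
3    m2      1         5
4    m3      1         5
Taking the mean of column 'count_x5' gives 9.0.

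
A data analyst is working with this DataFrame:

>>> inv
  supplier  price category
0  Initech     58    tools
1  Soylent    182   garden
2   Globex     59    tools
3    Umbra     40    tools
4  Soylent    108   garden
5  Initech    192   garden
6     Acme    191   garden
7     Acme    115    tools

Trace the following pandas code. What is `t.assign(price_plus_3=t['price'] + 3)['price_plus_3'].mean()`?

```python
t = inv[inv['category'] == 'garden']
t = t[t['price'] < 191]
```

148.0

filter rows where category == 'garden':
  supplier  price category
1  Soylent    182   garden
4  Soylent    108   garden
5  Initech    192   garden
6     Acme    191   garden
filter rows where price < 191:
  supplier  price category
1  Soylent    182   garden
4  Soylent    108   garden
add column price_plus_3 = t['price'] + 3:
  supplier  price category  price_plus_3
1  Soylent    182   garden           185
4  Soylent    108   garden           111
Then the mean of column 'price_plus_3': 148.0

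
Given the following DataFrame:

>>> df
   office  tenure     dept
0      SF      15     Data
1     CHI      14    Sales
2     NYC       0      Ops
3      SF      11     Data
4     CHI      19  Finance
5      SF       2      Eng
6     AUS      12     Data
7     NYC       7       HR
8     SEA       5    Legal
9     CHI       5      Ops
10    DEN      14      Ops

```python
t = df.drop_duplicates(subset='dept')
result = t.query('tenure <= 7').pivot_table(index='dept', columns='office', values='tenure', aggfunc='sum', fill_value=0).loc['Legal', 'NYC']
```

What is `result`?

drop duplicate dept (keep=first):
  office  tenure     dept
0     SF      15     Data
1    CHI      14    Sales
2    NYC       0      Ops
4    CHI      19  Finance
5     SF       2      Eng
7    NYC       7       HR
8    SEA       5    Legal
filter rows where tenure <= 7:
  office  tenure   dept
2    NYC       0    Ops
5     SF       2    Eng
7    NYC       7     HR
8    SEA       5  Legal
pivot: rows=dept, cols=office, sum(tenure):
office  NYC  SEA  SF
dept                
Eng       0    0   2
HR        7    0   0
Legal     0    5   0
Ops       0    0   0
Taking the value at row 'Legal', column 'NYC' gives 0.

0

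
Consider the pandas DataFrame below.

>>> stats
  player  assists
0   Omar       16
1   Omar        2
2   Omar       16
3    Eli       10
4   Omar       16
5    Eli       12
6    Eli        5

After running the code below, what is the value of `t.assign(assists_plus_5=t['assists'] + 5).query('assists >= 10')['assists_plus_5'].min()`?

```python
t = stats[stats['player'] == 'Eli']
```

filter rows where player == 'Eli':
  player  assists
3    Eli       10
5    Eli       12
6    Eli        5
add column assists_plus_5 = t['assists'] + 5:
  player  assists  assists_plus_5
3    Eli       10              15
5    Eli       12              17
6    Eli        5              10
filter rows where assists >= 10:
  player  assists  assists_plus_5
3    Eli       10              15
5    Eli       12              17
Then the min of column 'assists_plus_5': 15

15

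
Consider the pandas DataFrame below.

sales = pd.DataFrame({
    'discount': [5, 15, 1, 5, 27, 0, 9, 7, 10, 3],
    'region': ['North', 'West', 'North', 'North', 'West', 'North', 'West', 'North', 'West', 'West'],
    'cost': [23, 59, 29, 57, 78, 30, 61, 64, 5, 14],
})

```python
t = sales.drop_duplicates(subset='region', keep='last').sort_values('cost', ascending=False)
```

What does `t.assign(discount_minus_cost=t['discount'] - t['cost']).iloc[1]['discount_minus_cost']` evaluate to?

-11

drop duplicate region (keep=last):
   discount region  cost
7         7  North    64
9         3   West    14
sort by cost descending:
   discount region  cost
7         7  North    64
9         3   West    14
add column discount_minus_cost = t['discount'] - t['cost']:
   discount region  cost  discount_minus_cost
7         7  North    64                  -57
9         3   West    14                  -11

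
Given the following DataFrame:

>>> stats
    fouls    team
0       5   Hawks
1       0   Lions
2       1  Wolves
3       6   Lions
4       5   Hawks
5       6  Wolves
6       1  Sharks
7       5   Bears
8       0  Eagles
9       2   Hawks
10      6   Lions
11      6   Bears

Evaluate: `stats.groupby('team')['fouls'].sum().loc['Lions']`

group by team, sum of fouls:
team
Bears     11
Eagles     0
Hawks     12
Lions     12
Sharks     1
Wolves     7
Name: fouls, dtype: int64
Reading off the value at index 'Lions', we get 12.

12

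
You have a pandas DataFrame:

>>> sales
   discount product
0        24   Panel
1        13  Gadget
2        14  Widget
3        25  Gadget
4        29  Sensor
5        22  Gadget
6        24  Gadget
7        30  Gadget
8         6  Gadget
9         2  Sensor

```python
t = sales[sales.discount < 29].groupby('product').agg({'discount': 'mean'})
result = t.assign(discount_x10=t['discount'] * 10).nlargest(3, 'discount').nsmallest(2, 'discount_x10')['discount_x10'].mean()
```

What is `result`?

filter rows where discount < 29:
   discount product
0        24   Panel
1        13  Gadget
2        14  Widget
3        25  Gadget
5        22  Gadget
6        24  Gadget
8         6  Gadget
9         2  Sensor
group by product, mean of discount:
         discount
product          
Gadget       18.0
Panel        24.0
Sensor        2.0
Widget       14.0
add column discount_x10 = t['discount'] * 10:
         discount  discount_x10
product                        
Gadget       18.0         180.0
Panel        24.0         240.0
Sensor        2.0          20.0
Widget       14.0         140.0
take 3 rows with largest discount:
         discount  discount_x10
product                        
Panel        24.0         240.0
Gadget       18.0         180.0
Widget       14.0         140.0
take 2 rows with smallest discount_x10:
         discount  discount_x10
product                        
Widget       14.0         140.0
Gadget       18.0         180.0
Finally, mean of column 'discount_x10' = 160.0.

160.0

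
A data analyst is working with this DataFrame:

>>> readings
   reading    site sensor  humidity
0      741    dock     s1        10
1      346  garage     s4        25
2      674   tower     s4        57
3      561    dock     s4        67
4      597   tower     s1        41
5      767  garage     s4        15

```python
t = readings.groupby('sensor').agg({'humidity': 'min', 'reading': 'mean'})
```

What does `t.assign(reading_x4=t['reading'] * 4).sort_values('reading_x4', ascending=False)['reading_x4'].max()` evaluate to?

group by sensor: min(humidity), mean(reading):
        humidity  reading
sensor                   
s1            10    669.0
s4            15    587.0
add column reading_x4 = t['reading'] * 4:
        humidity  reading  reading_x4
sensor                               
s1            10    669.0      2676.0
s4            15    587.0      2348.0
sort by reading_x4 descending:
        humidity  reading  reading_x4
sensor                               
s1            10    669.0      2676.0
s4            15    587.0      2348.0
Then the max of column 'reading_x4': 2676.0

2676.0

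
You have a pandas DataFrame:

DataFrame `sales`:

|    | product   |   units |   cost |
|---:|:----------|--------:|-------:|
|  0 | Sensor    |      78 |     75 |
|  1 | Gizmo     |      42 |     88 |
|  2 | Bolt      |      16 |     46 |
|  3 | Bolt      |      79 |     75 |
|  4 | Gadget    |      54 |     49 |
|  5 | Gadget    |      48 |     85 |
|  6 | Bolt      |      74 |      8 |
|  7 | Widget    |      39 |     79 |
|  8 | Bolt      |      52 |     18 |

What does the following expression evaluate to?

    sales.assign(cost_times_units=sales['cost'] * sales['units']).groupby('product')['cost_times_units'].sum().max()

add column cost_times_units = sales['cost'] * sales['units']:
  product  units  cost  cost_times_units
0  Sensor     78    75              5850
1   Gizmo     42    88              3696
2    Bolt     16    46               736
3    Bolt     79    75              5925
4  Gadget     54    49              2646
5  Gadget     48    85              4080
6    Bolt     74     8               592
7  Widget     39    79              3081
8    Bolt     52    18               936
group by product, sum of cost_times_units:
product
Bolt      8189
Gadget    6726
Gizmo     3696
Sensor    5850
Widget    3081
Name: cost_times_units, dtype: int64
Finally, max of the resulting series = 8189.

8189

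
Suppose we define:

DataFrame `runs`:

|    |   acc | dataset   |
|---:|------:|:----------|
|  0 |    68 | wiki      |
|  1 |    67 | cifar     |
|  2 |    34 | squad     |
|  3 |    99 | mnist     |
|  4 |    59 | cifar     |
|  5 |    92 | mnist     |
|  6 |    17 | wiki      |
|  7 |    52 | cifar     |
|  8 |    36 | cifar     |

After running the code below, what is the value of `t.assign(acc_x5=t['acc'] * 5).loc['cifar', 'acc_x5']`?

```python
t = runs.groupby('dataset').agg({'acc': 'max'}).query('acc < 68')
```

group by dataset, max of acc:
         acc
dataset     
cifar     67
mnist     99
squad     34
wiki      68
filter rows where acc < 68:
         acc
dataset     
cifar     67
squad     34
add column acc_x5 = t['acc'] * 5:
         acc  acc_x5
dataset             
cifar     67     335
squad     34     170

335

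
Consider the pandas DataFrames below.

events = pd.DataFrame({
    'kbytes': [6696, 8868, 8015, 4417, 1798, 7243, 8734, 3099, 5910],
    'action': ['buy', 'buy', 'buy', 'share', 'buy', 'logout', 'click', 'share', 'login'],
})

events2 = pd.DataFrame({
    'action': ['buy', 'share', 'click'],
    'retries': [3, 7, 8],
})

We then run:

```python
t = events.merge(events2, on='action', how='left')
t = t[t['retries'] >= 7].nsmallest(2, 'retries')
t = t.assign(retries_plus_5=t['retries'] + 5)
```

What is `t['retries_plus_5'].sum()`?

24.0

merge on 'action' (how='left') → 9 rows:
   kbytes  action  retries
0    6696     buy      3.0
1    8868     buy      3.0
2    8015     buy      3.0
3    4417   share      7.0
4    1798     buy      3.0
5    7243  logout      NaN
6    8734   click      8.0
7    3099   share      7.0
8    5910   login      NaN
filter rows where retries >= 7:
   kbytes action  retries
3    4417  share      7.0
6    8734  click      8.0
7    3099  share      7.0
take 2 rows with smallest retries:
   kbytes action  retries
3    4417  share      7.0
7    3099  share      7.0
add column retries_plus_5 = t['retries'] + 5:
   kbytes action  retries  retries_plus_5
3    4417  share      7.0            12.0
7    3099  share      7.0            12.0
Reading off the sum of column 'retries_plus_5', we get 24.0.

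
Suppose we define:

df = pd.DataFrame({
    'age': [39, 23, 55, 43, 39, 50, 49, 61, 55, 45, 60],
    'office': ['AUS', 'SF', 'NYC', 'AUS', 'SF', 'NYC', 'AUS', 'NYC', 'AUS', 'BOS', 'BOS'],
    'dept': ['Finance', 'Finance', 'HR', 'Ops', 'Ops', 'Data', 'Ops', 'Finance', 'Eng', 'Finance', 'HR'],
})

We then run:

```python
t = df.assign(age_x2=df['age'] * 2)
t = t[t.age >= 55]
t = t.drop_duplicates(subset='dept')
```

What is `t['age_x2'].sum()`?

add column age_x2 = df['age'] * 2:
    age office     dept  age_x2
0    39    AUS  Finance      78
1    23     SF  Finance      46
2    55    NYC       HR     110
3    43    AUS      Ops      86
4    39     SF      Ops      78
5    50    NYC     Data     100
6    49    AUS      Ops      98
7    61    NYC  Finance     122
8    55    AUS      Eng     110
9    45    BOS  Finance      90
10   60    BOS       HR     120
filter rows where age >= 55:
    age office     dept  age_x2
2    55    NYC       HR     110
7    61    NYC  Finance     122
8    55    AUS      Eng     110
10   60    BOS       HR     120
drop duplicate dept (keep=first):
   age office     dept  age_x2
2   55    NYC       HR     110
7   61    NYC  Finance     122
8   55    AUS      Eng     110

342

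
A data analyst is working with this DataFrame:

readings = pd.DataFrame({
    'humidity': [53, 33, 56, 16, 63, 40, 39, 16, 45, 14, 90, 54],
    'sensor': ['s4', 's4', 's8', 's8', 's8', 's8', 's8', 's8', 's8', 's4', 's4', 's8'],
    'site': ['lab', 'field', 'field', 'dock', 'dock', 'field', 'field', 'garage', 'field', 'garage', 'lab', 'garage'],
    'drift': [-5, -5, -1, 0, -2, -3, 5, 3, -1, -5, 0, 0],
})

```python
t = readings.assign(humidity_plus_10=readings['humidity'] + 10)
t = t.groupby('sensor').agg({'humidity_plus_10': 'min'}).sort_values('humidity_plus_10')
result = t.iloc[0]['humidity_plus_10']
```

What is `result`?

24

add column humidity_plus_10 = readings['humidity'] + 10:
    humidity sensor    site  drift  humidity_plus_10
0         53     s4     lab     -5                63
1         33     s4   field     -5                43
2         56     s8   field     -1                66
3         16     s8    dock      0                26
4         63     s8    dock     -2                73
5         40     s8   field     -3                50
6         39     s8   field      5                49
7         16     s8  garage      3                26
8         45     s8   field     -1                55
9         14     s4  garage     -5                24
10        90     s4     lab      0               100
11        54     s8  garage      0                64
group by sensor, min of humidity_plus_10:
        humidity_plus_10
sensor                  
s4                    24
s8                    26
sort by humidity_plus_10:
        humidity_plus_10
sensor                  
s4                    24
s8                    26
Reading off the value at position 0, column 'humidity_plus_10', we get 24.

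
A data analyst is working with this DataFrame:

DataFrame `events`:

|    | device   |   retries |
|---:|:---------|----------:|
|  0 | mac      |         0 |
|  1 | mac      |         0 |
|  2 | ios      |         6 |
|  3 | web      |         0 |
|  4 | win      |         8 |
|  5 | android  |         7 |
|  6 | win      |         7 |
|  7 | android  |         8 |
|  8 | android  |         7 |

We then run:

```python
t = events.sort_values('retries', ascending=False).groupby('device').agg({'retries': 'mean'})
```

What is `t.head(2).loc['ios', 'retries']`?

6.0

sort by retries descending:
    device  retries
4      win        8
7  android        8
5  android        7
6      win        7
8  android        7
2      ios        6
0      mac        0
1      mac        0
3      web        0
group by device, mean of retries:
          retries
device           
android  7.333333
ios      6.000000
mac      0.000000
web      0.000000
win      7.500000
take first 2 rows:
          retries
device           
android  7.333333
ios      6.000000
Then the value at row 'ios', column 'retries': 6.0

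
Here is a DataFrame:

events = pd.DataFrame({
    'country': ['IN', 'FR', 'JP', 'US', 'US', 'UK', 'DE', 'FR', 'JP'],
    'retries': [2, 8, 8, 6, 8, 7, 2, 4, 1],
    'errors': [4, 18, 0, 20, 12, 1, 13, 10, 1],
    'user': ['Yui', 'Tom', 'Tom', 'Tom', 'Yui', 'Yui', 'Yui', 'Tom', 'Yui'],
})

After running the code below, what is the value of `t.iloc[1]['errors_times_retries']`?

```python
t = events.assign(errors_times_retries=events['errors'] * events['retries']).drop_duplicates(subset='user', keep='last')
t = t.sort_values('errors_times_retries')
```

40

add column errors_times_retries = events['errors'] * events['retries']:
  country  retries  errors user  errors_times_retries
0      IN        2       4  Yui                     8
1      FR        8      18  Tom                   144
2      JP        8       0  Tom                     0
3      US        6      20  Tom                   120
4      US        8      12  Yui                    96
5      UK        7       1  Yui                     7
6      DE        2      13  Yui                    26
7      FR        4      10  Tom                    40
8      JP        1       1  Yui                     1
drop duplicate user (keep=last):
  country  retries  errors user  errors_times_retries
7      FR        4      10  Tom                    40
8      JP        1       1  Yui                     1
sort by errors_times_retries:
  country  retries  errors user  errors_times_retries
8      JP        1       1  Yui                     1
7      FR        4      10  Tom                    40
Finally, value at position 1, column 'errors_times_retries' = 40.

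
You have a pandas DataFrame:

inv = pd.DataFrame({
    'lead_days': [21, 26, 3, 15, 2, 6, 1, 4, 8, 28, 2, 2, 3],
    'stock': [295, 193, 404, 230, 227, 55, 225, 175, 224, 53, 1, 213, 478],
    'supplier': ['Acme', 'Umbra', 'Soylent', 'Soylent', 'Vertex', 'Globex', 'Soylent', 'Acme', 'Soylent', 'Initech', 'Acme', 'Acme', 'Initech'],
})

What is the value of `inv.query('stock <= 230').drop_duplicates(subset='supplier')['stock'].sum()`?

933

filter rows where stock <= 230:
    lead_days  stock supplier
1          26    193    Umbra
3          15    230  Soylent
4           2    227   Vertex
5           6     55   Globex
6           1    225  Soylent
7           4    175     Acme
8           8    224  Soylent
9          28     53  Initech
10          2      1     Acme
11          2    213     Acme
drop duplicate supplier (keep=first):
   lead_days  stock supplier
1         26    193    Umbra
3         15    230  Soylent
4          2    227   Vertex
5          6     55   Globex
7          4    175     Acme
9         28     53  Initech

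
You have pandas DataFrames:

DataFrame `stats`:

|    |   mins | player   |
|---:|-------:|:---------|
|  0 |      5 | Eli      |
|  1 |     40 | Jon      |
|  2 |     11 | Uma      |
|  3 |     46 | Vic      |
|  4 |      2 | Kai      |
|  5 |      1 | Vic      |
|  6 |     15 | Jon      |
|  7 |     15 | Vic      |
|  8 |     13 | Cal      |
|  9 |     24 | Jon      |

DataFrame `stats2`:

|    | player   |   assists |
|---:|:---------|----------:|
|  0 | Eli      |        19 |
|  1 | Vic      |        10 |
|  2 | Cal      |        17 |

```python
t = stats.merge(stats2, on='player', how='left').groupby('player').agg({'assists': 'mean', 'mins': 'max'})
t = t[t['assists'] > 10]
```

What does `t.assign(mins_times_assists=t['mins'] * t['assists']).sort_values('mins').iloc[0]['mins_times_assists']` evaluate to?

merge on 'player' (how='left') → 10 rows:
   mins player  assists
0     5    Eli     19.0
1    40    Jon      NaN
2    11    Uma      NaN
3    46    Vic     10.0
4     2    Kai      NaN
5     1    Vic     10.0
6    15    Jon      NaN
7    15    Vic     10.0
8    13    Cal     17.0
9    24    Jon      NaN
group by player: mean(assists), max(mins):
        assists  mins
player               
Cal        17.0    13
Eli        19.0     5
Jon         NaN    40
Kai         NaN     2
Uma         NaN    11
Vic        10.0    46
filter rows where assists > 10:
        assists  mins
player               
Cal        17.0    13
Eli        19.0     5
add column mins_times_assists = t['mins'] * t['assists']:
        assists  mins  mins_times_assists
player                                   
Cal        17.0    13               221.0
Eli        19.0     5                95.0
sort by mins:
        assists  mins  mins_times_assists
player                                   
Eli        19.0     5                95.0
Cal        17.0    13               221.0
The value at position 0, column 'mins_times_assists' is 95.0.

95.0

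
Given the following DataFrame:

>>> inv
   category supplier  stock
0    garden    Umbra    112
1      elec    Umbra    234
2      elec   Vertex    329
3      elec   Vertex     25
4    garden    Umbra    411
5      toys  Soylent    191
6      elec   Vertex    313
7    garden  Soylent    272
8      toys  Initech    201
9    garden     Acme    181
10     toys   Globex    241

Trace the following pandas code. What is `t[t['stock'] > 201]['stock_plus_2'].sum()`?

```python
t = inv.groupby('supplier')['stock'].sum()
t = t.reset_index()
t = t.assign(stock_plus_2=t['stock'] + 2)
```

group by supplier, sum of stock:
supplier
Acme       181
Globex     241
Initech    201
Soylent    463
Umbra      757
Vertex     667
Name: stock, dtype: int64
reset_index():
  supplier  stock
0     Acme    181
1   Globex    241
2  Initech    201
3  Soylent    463
4    Umbra    757
5   Vertex    667
add column stock_plus_2 = t['stock'] + 2:
  supplier  stock  stock_plus_2
0     Acme    181           183
1   Globex    241           243
2  Initech    201           203
3  Soylent    463           465
4    Umbra    757           759
5   Vertex    667           669
filter rows where stock > 201:
  supplier  stock  stock_plus_2
1   Globex    241           243
3  Soylent    463           465
4    Umbra    757           759
5   Vertex    667           669
So sum() = 2136.

2136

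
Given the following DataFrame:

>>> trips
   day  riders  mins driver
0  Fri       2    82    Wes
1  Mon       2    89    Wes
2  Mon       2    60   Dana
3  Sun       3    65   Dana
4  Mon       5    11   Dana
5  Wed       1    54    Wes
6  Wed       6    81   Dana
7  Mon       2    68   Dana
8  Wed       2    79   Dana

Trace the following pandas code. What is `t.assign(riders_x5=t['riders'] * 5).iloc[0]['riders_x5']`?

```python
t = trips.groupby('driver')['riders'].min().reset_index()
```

10

group by driver, min of riders:
driver
Dana    2
Wes     1
Name: riders, dtype: int64
reset_index():
  driver  riders
0   Dana       2
1    Wes       1
add column riders_x5 = t['riders'] * 5:
  driver  riders  riders_x5
0   Dana       2         10
1    Wes       1          5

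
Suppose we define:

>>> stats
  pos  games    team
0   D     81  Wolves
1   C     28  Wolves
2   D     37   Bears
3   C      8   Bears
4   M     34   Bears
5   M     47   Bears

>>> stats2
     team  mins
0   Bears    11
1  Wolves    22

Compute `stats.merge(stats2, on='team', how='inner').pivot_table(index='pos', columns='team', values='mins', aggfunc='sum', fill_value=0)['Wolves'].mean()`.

14.6666666667

merge on 'team' (how='inner') → 6 rows:
  pos  games    team  mins
0   D     81  Wolves    22
1   C     28  Wolves    22
2   D     37   Bears    11
3   C      8   Bears    11
4   M     34   Bears    11
5   M     47   Bears    11
pivot: rows=pos, cols=team, sum(mins):
team  Bears  Wolves
pos                
C        11      22
D        11      22
M        22       0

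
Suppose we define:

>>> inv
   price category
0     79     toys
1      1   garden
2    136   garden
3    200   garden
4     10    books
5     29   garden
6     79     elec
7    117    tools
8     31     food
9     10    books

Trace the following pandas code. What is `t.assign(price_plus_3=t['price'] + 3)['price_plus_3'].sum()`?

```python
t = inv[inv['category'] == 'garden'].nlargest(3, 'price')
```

filter rows where category == 'garden':
   price category
1      1   garden
2    136   garden
3    200   garden
5     29   garden
take 3 rows with largest price:
   price category
3    200   garden
2    136   garden
5     29   garden
add column price_plus_3 = t['price'] + 3:
   price category  price_plus_3
3    200   garden           203
2    136   garden           139
5     29   garden            32
Finally, sum of column 'price_plus_3' = 374.

374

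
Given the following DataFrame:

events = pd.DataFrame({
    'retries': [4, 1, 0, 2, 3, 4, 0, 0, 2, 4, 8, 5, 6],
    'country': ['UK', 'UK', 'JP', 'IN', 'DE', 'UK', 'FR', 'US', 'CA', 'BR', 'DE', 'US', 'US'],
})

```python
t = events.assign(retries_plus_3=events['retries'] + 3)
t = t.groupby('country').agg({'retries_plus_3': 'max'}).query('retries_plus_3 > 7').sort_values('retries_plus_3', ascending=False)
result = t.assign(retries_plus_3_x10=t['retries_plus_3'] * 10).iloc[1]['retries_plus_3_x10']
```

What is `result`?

add column retries_plus_3 = events['retries'] + 3:
    retries country  retries_plus_3
0         4      UK               7
1         1      UK               4
2         0      JP               3
3         2      IN               5
4         3      DE               6
5         4      UK               7
6         0      FR               3
7         0      US               3
8         2      CA               5
9         4      BR               7
10        8      DE              11
11        5      US               8
12        6      US               9
group by country, max of retries_plus_3:
         retries_plus_3
country                
BR                    7
CA                    5
DE                   11
FR                    3
IN                    5
JP                    3
UK                    7
US                    9
filter rows where retries_plus_3 > 7:
         retries_plus_3
country                
DE                   11
US                    9
sort by retries_plus_3 descending:
         retries_plus_3
country                
DE                   11
US                    9
add column retries_plus_3_x10 = t['retries_plus_3'] * 10:
         retries_plus_3  retries_plus_3_x10
country                                    
DE                   11                 110
US                    9                  90
Taking the value at position 1, column 'retries_plus_3_x10' gives 90.

90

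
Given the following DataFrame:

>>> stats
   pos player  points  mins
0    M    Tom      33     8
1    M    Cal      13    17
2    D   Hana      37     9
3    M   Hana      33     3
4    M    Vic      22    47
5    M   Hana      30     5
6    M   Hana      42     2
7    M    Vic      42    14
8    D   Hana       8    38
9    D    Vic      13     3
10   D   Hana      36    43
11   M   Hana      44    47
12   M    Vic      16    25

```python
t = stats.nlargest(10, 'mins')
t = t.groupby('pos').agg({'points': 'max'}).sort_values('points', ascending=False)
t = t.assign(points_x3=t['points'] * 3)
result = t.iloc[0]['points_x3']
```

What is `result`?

132

take 10 rows with largest mins:
   pos player  points  mins
4    M    Vic      22    47
11   M   Hana      44    47
10   D   Hana      36    43
8    D   Hana       8    38
12   M    Vic      16    25
1    M    Cal      13    17
7    M    Vic      42    14
2    D   Hana      37     9
0    M    Tom      33     8
5    M   Hana      30     5
group by pos, max of points:
     points
pos        
D        37
M        44
sort by points descending:
     points
pos        
M        44
D        37
add column points_x3 = t['points'] * 3:
     points  points_x3
pos                   
M        44        132
D        37        111
Hence 132.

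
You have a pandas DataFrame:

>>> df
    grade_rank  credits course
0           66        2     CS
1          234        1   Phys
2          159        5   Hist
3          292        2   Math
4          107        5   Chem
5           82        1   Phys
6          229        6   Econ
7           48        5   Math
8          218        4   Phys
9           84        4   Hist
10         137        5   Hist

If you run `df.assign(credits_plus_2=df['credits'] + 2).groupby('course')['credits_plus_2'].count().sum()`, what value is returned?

11

add column credits_plus_2 = df['credits'] + 2:
    grade_rank  credits course  credits_plus_2
0           66        2     CS               4
1          234        1   Phys               3
2          159        5   Hist               7
3          292        2   Math               4
4          107        5   Chem               7
5           82        1   Phys               3
6          229        6   Econ               8
7           48        5   Math               7
8          218        4   Phys               6
9           84        4   Hist               6
10         137        5   Hist               7
group by course, count of credits_plus_2:
course
CS      1
Chem    1
Econ    1
Hist    3
Math    2
Phys    3
Name: credits_plus_2, dtype: int64
Finally, sum of the resulting series = 11.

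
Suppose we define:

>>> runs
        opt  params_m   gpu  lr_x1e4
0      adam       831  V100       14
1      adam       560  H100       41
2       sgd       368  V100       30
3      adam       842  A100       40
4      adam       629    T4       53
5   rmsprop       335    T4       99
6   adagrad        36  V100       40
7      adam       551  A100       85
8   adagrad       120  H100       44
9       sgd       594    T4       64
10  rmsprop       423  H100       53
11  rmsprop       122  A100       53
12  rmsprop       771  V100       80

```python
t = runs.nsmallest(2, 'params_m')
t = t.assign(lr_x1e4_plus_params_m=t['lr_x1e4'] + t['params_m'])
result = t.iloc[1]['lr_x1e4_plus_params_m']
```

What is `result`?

take 2 rows with smallest params_m:
       opt  params_m   gpu  lr_x1e4
6  adagrad        36  V100       40
8  adagrad       120  H100       44
add column lr_x1e4_plus_params_m = t['lr_x1e4'] + t['params_m']:
       opt  params_m   gpu  lr_x1e4  lr_x1e4_plus_params_m
6  adagrad        36  V100       40                     76
8  adagrad       120  H100       44                    164

164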